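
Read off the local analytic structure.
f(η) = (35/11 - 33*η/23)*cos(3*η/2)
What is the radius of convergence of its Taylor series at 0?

The factor cos(3*η/2) is entire and contributes no finite singular point.
The polynomial part has no poles.
No finite singular points: the Taylor series at 0 converges everywhere.

The radius of convergence is infinite.


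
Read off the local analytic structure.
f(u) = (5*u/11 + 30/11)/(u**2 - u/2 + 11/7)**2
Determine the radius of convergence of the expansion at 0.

Denominator factor (u**2 - u/2 + 11/7)^2: discriminant -169/28, complex-conjugate roots (1/4) + ((13/28)*sqrt(7))*i and (1/4) - ((13/28)*sqrt(7))*i; poles of order 2, moduli (1/7)*sqrt(77) and (1/7)*sqrt(77).
The radius of convergence is the smallest modulus among the singular points: (1/7)*sqrt(77).

The radius of convergence is (1/7)*sqrt(77).


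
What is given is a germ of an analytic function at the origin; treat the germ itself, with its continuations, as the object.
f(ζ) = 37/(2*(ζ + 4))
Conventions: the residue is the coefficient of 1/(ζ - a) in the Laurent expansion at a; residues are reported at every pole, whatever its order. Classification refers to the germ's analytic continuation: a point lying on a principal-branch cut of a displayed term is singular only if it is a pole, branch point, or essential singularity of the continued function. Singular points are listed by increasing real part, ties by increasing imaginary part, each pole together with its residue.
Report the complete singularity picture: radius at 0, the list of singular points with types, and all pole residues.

Radius of convergence at 0: 4.
At -4: a pole of order 1; residue 37/2.

Denominator factor (ζ + 4): pole of order 1 at -4, modulus 4.
The radius of convergence is the smallest modulus among the singular points: 4.
At the order-1 pole -4 set g(ζ) = (ζ - (-4))*f(ζ) = 37/2.
Simple pole: residue = g(a) at a = -4, which is 37/2.


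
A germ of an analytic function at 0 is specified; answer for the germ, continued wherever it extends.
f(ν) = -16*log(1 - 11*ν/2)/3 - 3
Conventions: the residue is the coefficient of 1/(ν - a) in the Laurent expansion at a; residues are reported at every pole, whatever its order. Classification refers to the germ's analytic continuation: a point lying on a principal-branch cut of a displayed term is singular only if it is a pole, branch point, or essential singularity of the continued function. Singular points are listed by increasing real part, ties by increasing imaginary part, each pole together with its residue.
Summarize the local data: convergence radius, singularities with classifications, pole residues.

Branch term (-16/3)*log(1 - ν/(2/11)): its argument vanishes at ν = 2/11, a logarithmic branch point, modulus 2/11.
The radius of convergence is the smallest modulus among the singular points: 2/11.

Radius of convergence at 0: 2/11.
At 2/11: a logarithmic branch point.


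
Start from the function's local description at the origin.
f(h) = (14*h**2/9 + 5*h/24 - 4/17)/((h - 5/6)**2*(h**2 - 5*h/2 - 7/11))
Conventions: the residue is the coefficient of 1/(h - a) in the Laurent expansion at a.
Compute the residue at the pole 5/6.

At the order-2 pole 5/6 set g(h) = (h - (5/6))^2*f(h) = (14*h**2/9 + 5*h/24 - 4/17)/(h**2 - 5*h/2 - 7/11).
Order-2 pole: residue = g'(a); g'(5/6) = -25719155/21868936, so the residue is -25719155/21868936.

The residue is -25719155/21868936.


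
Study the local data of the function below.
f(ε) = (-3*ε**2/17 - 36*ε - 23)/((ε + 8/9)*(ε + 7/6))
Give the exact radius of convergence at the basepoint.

The radius of convergence is 8/9.

Denominator factor (ε + 7/6): pole of order 1 at -7/6, modulus 7/6.
Denominator factor (ε + 8/9): pole of order 1 at -8/9, modulus 8/9.
The radius of convergence is the smallest modulus among the singular points: 8/9.


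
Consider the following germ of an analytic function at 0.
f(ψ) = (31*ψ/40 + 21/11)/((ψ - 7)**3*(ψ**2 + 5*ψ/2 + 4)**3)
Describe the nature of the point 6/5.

The point is a regular point.

Denominator factors: ψ - 7 = -29/5 at ψ = 6/5; ψ**2 + 5*ψ/2 + 4 = 211/25 at ψ = 6/5 — none vanishes.
So the germ continues analytically to 6/5.


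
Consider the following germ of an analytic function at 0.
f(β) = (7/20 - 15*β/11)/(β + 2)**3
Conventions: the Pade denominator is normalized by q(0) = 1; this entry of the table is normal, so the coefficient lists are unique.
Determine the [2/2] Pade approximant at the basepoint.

Taylor coefficients needed (expand at 0): a_0 = 7/160, a_1 = -831/3520, a_2 = 1131/3520, a_3 = -437/1408, a_4 = 1431/5632.
Write the denominator as Q(β) = 1 + q1*β + q2*β^2. Requiring Q*f - P = O(β^5) with deg P <= 2 kills the coefficients of β^3..β^4 in Q*f:
  β^3: a_3 + q1*a_2 + q2*a_1 = 0, i.e. -437/1408 + (1131/3520)*q1 + (-831/3520)*q2 = 0.
  β^4: a_4 + q1*a_3 + q2*a_2 = 0, i.e. 1431/5632 + (-437/1408)*q1 + (1131/3520)*q2 = 0.
Solving this linear system: q1 = 1313045/990116, q2 = 1456145/2970348.
The numerator is Q*f truncated at degree 2: P0 = a_0 = 7/160; P1 = a_1 + q1*a_0 = -310288733/1742604160; P2 = a_2 + q1*a_1 + q2*a_0 = 310288733/10455624960.

The Pade approximant has numerator coefficients [7/160, -310288733/1742604160, 310288733/10455624960]; denominator coefficients [1, 1313045/990116, 1456145/2970348].


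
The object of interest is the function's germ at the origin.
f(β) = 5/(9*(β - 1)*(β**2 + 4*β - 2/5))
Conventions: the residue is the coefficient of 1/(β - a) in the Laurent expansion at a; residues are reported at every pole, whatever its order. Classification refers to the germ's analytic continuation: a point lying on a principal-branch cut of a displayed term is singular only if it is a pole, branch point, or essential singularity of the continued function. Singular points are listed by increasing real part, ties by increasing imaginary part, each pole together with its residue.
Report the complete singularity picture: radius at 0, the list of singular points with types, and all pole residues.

Radius of convergence at 0: -2 + (1/5)*sqrt(110).
At -2 - (1/5)*sqrt(110): a pole of order 1; residue -25/414 + (25/3036)*sqrt(110).
At -2 + (1/5)*sqrt(110): a pole of order 1; residue -25/414 - (25/3036)*sqrt(110).
At 1: a pole of order 1; residue 25/207.

Denominator factor (β - 1): pole of order 1 at 1, modulus 1.
Denominator factor (β**2 + 4*β - 2/5): discriminant 88/5, real irrational roots -2 + (1/5)*sqrt(110) and -2 - (1/5)*sqrt(110); poles of order 1, moduli -2 + (1/5)*sqrt(110) and 2 + (1/5)*sqrt(110).
The radius of convergence is the smallest modulus among the singular points: -2 + (1/5)*sqrt(110).
The factor β**2 + 4*β - 2/5 splits as (β - a)(β - a') with a = -2 - (1/5)*sqrt(110), a' = -2 + (1/5)*sqrt(110). At the order-1 pole a set g(β) = (β - a)*f(β) = [5/(9*(β - 1))] / (β - a').
Simple pole: residue = g(a) at a = -2 - (1/5)*sqrt(110), which is -25/414 + (25/3036)*sqrt(110).
The factor β**2 + 4*β - 2/5 splits as (β - a)(β - a') with a = -2 + (1/5)*sqrt(110), a' = -2 - (1/5)*sqrt(110). At the order-1 pole a set g(β) = (β - a)*f(β) = [5/(9*(β - 1))] / (β - a').
Simple pole: residue = g(a) at a = -2 + (1/5)*sqrt(110), which is -25/414 - (25/3036)*sqrt(110).
At the order-1 pole 1 set g(β) = (β - (1))*f(β) = 5/(9*(β**2 + 4*β - 2/5)).
Simple pole: residue = g(a) at a = 1, which is 25/207.
List the singular points by increasing real part (a conjugate pair: the negative imaginary part first).


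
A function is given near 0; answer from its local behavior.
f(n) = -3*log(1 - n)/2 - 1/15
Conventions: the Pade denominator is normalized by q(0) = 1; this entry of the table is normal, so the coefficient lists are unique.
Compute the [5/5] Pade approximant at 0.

Taylor coefficients needed (expand at 0): a_0 = -1/15, a_1 = 3/2, a_2 = 3/4, a_3 = 1/2, a_4 = 3/8, a_5 = 3/10, a_6 = 1/4, a_7 = 3/14, a_8 = 3/16, a_9 = 1/6, a_10 = 3/20.
Write the denominator as Q(n) = 1 + q1*n + q2*n^2 + q3*n^3 + q4*n^4 + q5*n^5. Requiring Q*f - P = O(n^11) with deg P <= 5 kills the coefficients of n^6..n^10 in Q*f:
  n^6: a_6 + q1*a_5 + q2*a_4 + q3*a_3 + q4*a_2 + q5*a_1 = 0, i.e. 1/4 + (3/10)*q1 + (3/8)*q2 + (1/2)*q3 + (3/4)*q4 + (3/2)*q5 = 0.
  n^7: a_7 + q1*a_6 + q2*a_5 + q3*a_4 + q4*a_3 + q5*a_2 = 0, i.e. 3/14 + (1/4)*q1 + (3/10)*q2 + (3/8)*q3 + (1/2)*q4 + (3/4)*q5 = 0.
  n^8: a_8 + q1*a_7 + q2*a_6 + q3*a_5 + q4*a_4 + q5*a_3 = 0, i.e. 3/16 + (3/14)*q1 + (1/4)*q2 + (3/10)*q3 + (3/8)*q4 + (1/2)*q5 = 0.
  n^9: a_9 + q1*a_8 + q2*a_7 + q3*a_6 + q4*a_5 + q5*a_4 = 0, i.e. 1/6 + (3/16)*q1 + (3/14)*q2 + (1/4)*q3 + (3/10)*q4 + (3/8)*q5 = 0.
  n^10: a_10 + q1*a_9 + q2*a_8 + q3*a_7 + q4*a_6 + q5*a_5 = 0, i.e. 3/20 + (1/6)*q1 + (3/16)*q2 + (3/14)*q3 + (1/4)*q4 + (3/10)*q5 = 0.
Solving this linear system: q1 = -5/2, q2 = 20/9, q3 = -5/6, q4 = 5/42, q5 = -1/252.
The numerator is Q*f truncated at degree 5: P0 = a_0 = -1/15; P1 = a_1 + q1*a_0 = 5/3; P2 = a_2 + q1*a_1 + q2*a_0 = -85/27; P3 = a_3 + q1*a_2 + q2*a_1 + q3*a_0 = 145/72; P4 = a_4 + q1*a_3 + q2*a_2 + q3*a_1 + q4*a_0 = -235/504; P5 = a_5 + q1*a_4 + q2*a_3 + q3*a_2 + q4*a_1 + q5*a_0 = 83/3024.

The Pade approximant has numerator coefficients [-1/15, 5/3, -85/27, 145/72, -235/504, 83/3024]; denominator coefficients [1, -5/2, 20/9, -5/6, 5/42, -1/252].


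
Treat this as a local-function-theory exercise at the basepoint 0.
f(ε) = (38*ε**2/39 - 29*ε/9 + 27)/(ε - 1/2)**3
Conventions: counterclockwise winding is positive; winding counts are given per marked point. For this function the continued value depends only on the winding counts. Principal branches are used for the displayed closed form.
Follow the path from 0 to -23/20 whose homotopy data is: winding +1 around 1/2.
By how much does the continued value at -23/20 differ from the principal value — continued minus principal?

The function is rational, hence single-valued: continuing it around any pole returns the same value, so the difference is 0.

Continued minus principal equals 0.


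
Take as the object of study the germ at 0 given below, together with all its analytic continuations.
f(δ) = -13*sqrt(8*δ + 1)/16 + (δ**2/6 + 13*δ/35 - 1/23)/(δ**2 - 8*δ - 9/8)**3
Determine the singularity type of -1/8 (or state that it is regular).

The point is an algebraic (square-root) branch point.

The term (-13/16)*sqrt(1 - δ/(-1/8)) has argument 1 - -1/8/(-1/8) = 0 at -1/8: a square-root (algebraic, two-sheeted) branch point; the remaining terms are analytic or single-valued there.


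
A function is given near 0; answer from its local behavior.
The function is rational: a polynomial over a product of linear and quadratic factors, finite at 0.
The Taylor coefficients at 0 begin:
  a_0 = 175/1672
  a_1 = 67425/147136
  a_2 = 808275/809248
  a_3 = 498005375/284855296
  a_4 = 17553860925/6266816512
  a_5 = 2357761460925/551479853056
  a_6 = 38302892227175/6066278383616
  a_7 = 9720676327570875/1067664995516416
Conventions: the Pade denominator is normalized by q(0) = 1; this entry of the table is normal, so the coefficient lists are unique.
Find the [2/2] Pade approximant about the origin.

Taylor coefficients needed (read off): a_0 = 175/1672, a_1 = 67425/147136, a_2 = 808275/809248, a_3 = 498005375/284855296, a_4 = 17553860925/6266816512.
Write the denominator as Q(u) = 1 + q1*u + q2*u^2. Requiring Q*f - P = O(u^5) with deg P <= 2 kills the coefficients of u^3..u^4 in Q*f:
  u^3: a_3 + q1*a_2 + q2*a_1 = 0, i.e. 498005375/284855296 + (808275/809248)*q1 + (67425/147136)*q2 = 0.
  u^4: a_4 + q1*a_3 + q2*a_2 = 0, i.e. 17553860925/6266816512 + (498005375/284855296)*q1 + (808275/809248)*q2 = 0.
Solving this linear system: q1 = -1880031317/798422306, q2 = 25239131483/19162135344.
The numerator is Q*f truncated at degree 2: P0 = a_0 = 175/1672; P1 = a_1 + q1*a_0 = 102814635125/485440762048; P2 = a_2 + q1*a_1 + q2*a_0 = 41959178125/728161143072.

The Pade approximant has numerator coefficients [175/1672, 102814635125/485440762048, 41959178125/728161143072]; denominator coefficients [1, -1880031317/798422306, 25239131483/19162135344].


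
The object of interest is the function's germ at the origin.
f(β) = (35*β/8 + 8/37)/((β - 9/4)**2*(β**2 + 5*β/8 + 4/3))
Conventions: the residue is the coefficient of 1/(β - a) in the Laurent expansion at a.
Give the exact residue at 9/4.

At the order-2 pole 9/4 set g(β) = (β - (9/4))^2*f(β) = (35*β/8 + 8/37)/(β**2 + 5*β/8 + 4/3).
Order-2 pole: residue = g'(a); g'(9/4) = -5941176/20757037, so the residue is -5941176/20757037.

The residue is -5941176/20757037.


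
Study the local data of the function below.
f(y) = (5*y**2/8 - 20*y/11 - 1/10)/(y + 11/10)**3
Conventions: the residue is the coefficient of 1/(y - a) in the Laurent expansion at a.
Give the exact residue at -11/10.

The residue is 5/8.

At the order-3 pole -11/10 set g(y) = (y - (-11/10))^3*f(y) = 5*y**2/8 - 20*y/11 - 1/10.
Order-3 pole: residue = g''(a)/2; g''(-11/10) = 5/4, so the residue is 5/8.


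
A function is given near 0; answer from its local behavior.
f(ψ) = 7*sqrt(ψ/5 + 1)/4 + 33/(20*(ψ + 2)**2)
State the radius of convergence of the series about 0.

Denominator factor (ψ + 2)^2: pole of order 2 at -2, modulus 2.
Branch term (7/4)*sqrt(1 - ψ/(-5)): its argument vanishes at ψ = -5, a square-root branch point, modulus 5.
The radius of convergence is the smallest modulus among the singular points: 2.

The radius of convergence is 2.


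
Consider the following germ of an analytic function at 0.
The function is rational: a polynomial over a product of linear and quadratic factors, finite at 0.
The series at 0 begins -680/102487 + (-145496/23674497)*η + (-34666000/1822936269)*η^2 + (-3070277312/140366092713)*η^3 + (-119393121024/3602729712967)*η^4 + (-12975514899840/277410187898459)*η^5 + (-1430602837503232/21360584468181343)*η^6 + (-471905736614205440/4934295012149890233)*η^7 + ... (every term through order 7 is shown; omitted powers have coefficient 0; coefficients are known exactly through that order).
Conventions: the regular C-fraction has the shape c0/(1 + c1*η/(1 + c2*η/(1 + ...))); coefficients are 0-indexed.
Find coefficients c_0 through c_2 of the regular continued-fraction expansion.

Taylor coefficients (read off): a_0 = -680/102487, a_1 = -145496/23674497, a_2 = -34666000/1822936269.
c0 = a_0 = -680/102487. Peel one level at a time: if S = 1 + c*η/S' with S'(0) = 1, then c is the η-coefficient of S and S' = c*η/(S - 1).
S_1 = c0/f = 1 + (-18187/19635)*η + (-110601683/55076175)*η^2 + ...; c1 = -18187/19635.
S_2 = c1*η/(S_1 - 1) = 1 + (-110601683/51014535)*η + ...; c2 = -110601683/51014535.

The regular C-fraction coefficients are [-680/102487, -18187/19635, -110601683/51014535].


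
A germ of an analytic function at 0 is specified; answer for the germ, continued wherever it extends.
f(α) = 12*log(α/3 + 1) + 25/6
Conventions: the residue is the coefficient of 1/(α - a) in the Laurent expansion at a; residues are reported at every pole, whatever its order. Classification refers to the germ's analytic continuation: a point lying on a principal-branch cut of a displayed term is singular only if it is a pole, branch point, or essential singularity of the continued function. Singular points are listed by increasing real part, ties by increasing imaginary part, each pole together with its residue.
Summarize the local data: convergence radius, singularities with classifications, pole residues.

Radius of convergence at 0: 3.
At -3: a logarithmic branch point.

Branch term (12)*log(1 - α/(-3)): its argument vanishes at α = -3, a logarithmic branch point, modulus 3.
The radius of convergence is the smallest modulus among the singular points: 3.


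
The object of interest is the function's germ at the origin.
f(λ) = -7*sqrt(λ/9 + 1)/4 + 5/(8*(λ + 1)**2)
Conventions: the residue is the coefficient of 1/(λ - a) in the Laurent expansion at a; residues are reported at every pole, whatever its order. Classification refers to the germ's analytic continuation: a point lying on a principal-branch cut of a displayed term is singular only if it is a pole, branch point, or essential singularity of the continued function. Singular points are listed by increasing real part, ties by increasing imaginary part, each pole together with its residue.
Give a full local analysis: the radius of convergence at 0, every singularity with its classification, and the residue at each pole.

Radius of convergence at 0: 1.
At -9: an algebraic (square-root) branch point.
At -1: a pole of order 2; residue 0.

Denominator factor (λ + 1)^2: pole of order 2 at -1, modulus 1.
Branch term (-7/4)*sqrt(1 - λ/(-9)): its argument vanishes at λ = -9, a square-root branch point, modulus 9.
The radius of convergence is the smallest modulus among the singular points: 1.
The branch term is analytic at -1 and contributes nothing to the residue; only the rational part matters.
At the order-2 pole -1 set g(λ) = (λ - (-1))^2*(rational part) = 5/8.
Order-2 pole: residue = g'(a); g'(-1) = 0, so the residue is 0.
List the singular points by increasing real part (a conjugate pair: the negative imaginary part first).


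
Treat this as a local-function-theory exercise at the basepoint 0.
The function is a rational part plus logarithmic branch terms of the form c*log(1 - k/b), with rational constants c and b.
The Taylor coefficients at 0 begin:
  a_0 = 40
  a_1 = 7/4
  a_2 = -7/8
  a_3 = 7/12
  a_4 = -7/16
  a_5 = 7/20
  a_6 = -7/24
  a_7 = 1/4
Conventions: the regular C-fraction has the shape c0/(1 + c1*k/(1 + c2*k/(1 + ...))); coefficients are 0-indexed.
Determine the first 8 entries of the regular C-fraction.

Taylor coefficients (read off): a_0 = 40, a_1 = 7/4, a_2 = -7/8, a_3 = 7/12, a_4 = -7/16, a_5 = 7/20, a_6 = -7/24, a_7 = 1/4.
c0 = a_0 = 40. Peel one level at a time: if S = 1 + c*k/S' with S'(0) = 1, then c is the k-coefficient of S and S' = c*k/(S - 1).
S_1 = c0/f = 1 + (-7/160)*k + (609/25600)*k^2 + ...; c1 = -7/160.
S_2 = c1*k/(S_1 - 1) = 1 + (87/160)*k + (-1/12)*k^2 + ...; c2 = 87/160.
S_3 = c2*k/(S_2 - 1) = 1 + (40/261)*k + (-3620/68121)*k^2 + ...; c3 = 40/261.
S_4 = c3*k/(S_3 - 1) = 1 + (181/522)*k + (-1/15)*k^2 + ...; c4 = 181/522.
S_5 = c4*k/(S_4 - 1) = 1 + (174/905)*k + (-48459/819025)*k^2 + ...; c5 = 174/905.
S_6 = c5*k/(S_5 - 1) = 1 + (557/1810)*k + (-9/140)*k^2 + ...; c6 = 557/1810.
S_7 = c6*k/(S_6 - 1) = 1 + (1629/7798)*k + ...; c7 = 1629/7798.

The regular C-fraction coefficients are [40, -7/160, 87/160, 40/261, 181/522, 174/905, 557/1810, 1629/7798].


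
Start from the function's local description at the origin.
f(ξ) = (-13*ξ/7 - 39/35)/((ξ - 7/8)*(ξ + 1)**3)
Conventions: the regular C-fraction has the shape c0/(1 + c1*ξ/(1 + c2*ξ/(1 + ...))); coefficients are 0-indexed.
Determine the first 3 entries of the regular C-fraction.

Taylor coefficients (expand at 0): a_0 = 312/245, a_1 = -416/1715, a_2 = 2392/2401.
c0 = a_0 = 312/245. Peel one level at a time: if S = 1 + c*ξ/S' with S'(0) = 1, then c is the ξ-coefficient of S and S' = c*ξ/(S - 1).
S_1 = c0/f = 1 + (4/21)*ξ + (-47/63)*ξ^2 + ...; c1 = 4/21.
S_2 = c1*ξ/(S_1 - 1) = 1 + (47/12)*ξ + ...; c2 = 47/12.

The regular C-fraction coefficients are [312/245, 4/21, 47/12].


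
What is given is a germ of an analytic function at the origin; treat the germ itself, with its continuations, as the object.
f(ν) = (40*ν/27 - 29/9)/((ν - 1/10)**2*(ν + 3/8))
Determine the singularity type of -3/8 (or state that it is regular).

The point is a pole of order 1.

The denominator factor ν + 3/8 vanishes at -3/8 and appears to the power 1; the numerator there equals -34/9, nonzero, and no other factor vanishes.
Hence a pole whose order is the multiplicity, 1.


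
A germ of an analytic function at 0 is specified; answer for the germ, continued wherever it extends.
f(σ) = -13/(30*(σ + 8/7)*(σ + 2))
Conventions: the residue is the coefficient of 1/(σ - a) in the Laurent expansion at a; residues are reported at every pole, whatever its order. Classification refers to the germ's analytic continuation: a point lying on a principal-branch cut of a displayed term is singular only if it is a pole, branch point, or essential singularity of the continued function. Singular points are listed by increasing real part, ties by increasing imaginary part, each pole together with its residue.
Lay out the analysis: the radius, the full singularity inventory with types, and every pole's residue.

Denominator factor (σ + 8/7): pole of order 1 at -8/7, modulus 8/7.
Denominator factor (σ + 2): pole of order 1 at -2, modulus 2.
The radius of convergence is the smallest modulus among the singular points: 8/7.
At the order-1 pole -2 set g(σ) = (σ - (-2))*f(σ) = -13/(30*(σ + 8/7)).
Simple pole: residue = g(a) at a = -2, which is 91/180.
At the order-1 pole -8/7 set g(σ) = (σ - (-8/7))*f(σ) = -13/(30*(σ + 2)).
Simple pole: residue = g(a) at a = -8/7, which is -91/180.
List the singular points by increasing real part (a conjugate pair: the negative imaginary part first).

Radius of convergence at 0: 8/7.
At -2: a pole of order 1; residue 91/180.
At -8/7: a pole of order 1; residue -91/180.


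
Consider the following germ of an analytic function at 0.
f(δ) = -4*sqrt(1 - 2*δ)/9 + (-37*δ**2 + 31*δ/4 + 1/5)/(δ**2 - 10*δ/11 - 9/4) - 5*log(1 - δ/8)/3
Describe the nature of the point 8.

The term (-5/3)*log(1 - δ/(8)) has argument 1 - 8/(8) = 0 at 8: a logarithmic (infinitely-sheeted) branch point; the remaining terms are analytic or single-valued there.

The point is a logarithmic branch point.


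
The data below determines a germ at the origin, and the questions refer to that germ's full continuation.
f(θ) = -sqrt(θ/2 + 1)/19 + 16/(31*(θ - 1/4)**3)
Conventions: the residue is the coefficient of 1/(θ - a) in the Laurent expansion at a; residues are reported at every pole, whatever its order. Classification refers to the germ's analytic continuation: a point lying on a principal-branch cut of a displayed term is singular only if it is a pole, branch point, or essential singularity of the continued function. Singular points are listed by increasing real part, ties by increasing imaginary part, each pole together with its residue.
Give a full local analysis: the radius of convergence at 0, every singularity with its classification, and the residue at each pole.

Denominator factor (θ - 1/4)^3: pole of order 3 at 1/4, modulus 1/4.
Branch term (-1/19)*sqrt(1 - θ/(-2)): its argument vanishes at θ = -2, a square-root branch point, modulus 2.
The radius of convergence is the smallest modulus among the singular points: 1/4.
The branch term is analytic at 1/4 and contributes nothing to the residue; only the rational part matters.
At the order-3 pole 1/4 set g(θ) = (θ - (1/4))^3*(rational part) = 16/31.
Order-3 pole: residue = g''(a)/2; g''(1/4) = 0, so the residue is 0.
List the singular points by increasing real part (a conjugate pair: the negative imaginary part first).

Radius of convergence at 0: 1/4.
At -2: an algebraic (square-root) branch point.
At 1/4: a pole of order 3; residue 0.


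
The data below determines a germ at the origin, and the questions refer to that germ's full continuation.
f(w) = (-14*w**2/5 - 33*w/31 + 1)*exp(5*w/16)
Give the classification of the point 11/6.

The point is a regular point.

There is no denominator, hence no pole anywhere.
The factor exp(5*w/16) is entire.
So the germ continues analytically to 11/6.


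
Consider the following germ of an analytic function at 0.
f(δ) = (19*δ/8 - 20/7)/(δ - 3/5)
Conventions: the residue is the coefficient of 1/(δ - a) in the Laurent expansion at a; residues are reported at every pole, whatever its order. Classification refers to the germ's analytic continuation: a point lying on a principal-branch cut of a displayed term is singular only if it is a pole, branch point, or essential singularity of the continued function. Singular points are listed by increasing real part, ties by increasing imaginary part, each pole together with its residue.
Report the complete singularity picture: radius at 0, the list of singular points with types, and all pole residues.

Radius of convergence at 0: 3/5.
At 3/5: a pole of order 1; residue -401/280.

Denominator factor (δ - 3/5): pole of order 1 at 3/5, modulus 3/5.
The radius of convergence is the smallest modulus among the singular points: 3/5.
At the order-1 pole 3/5 set g(δ) = (δ - (3/5))*f(δ) = 19*δ/8 - 20/7.
Simple pole: residue = g(a) at a = 3/5, which is -401/280.


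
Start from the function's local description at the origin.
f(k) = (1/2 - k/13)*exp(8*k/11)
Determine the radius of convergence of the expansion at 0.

The radius of convergence is infinite.

The factor exp(8*k/11) is entire and contributes no finite singular point.
The polynomial part has no poles.
No finite singular points: the Taylor series at 0 converges everywhere.


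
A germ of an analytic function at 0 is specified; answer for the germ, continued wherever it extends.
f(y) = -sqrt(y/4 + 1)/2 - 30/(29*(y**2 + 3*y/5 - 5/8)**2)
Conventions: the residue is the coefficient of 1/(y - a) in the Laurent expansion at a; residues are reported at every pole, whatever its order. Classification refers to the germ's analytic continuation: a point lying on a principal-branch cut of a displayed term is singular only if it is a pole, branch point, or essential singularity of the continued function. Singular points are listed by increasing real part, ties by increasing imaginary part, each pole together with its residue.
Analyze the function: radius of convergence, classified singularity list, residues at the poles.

Denominator factor (y**2 + 3*y/5 - 5/8)^2: discriminant 143/50, real irrational roots -3/10 + (1/20)*sqrt(286) and -3/10 - (1/20)*sqrt(286); poles of order 2, moduli -3/10 + (1/20)*sqrt(286) and 3/10 + (1/20)*sqrt(286).
Branch term (-1/2)*sqrt(1 - y/(-4)): its argument vanishes at y = -4, a square-root branch point, modulus 4.
The radius of convergence is the smallest modulus among the singular points: -3/10 + (1/20)*sqrt(286).
The branch term is analytic at -3/10 - (1/20)*sqrt(286) and contributes nothing to the residue; only the rational part matters.
The factor y**2 + 3*y/5 - 5/8 splits as (y - a)(y - a') with a = -3/10 - (1/20)*sqrt(286), a' = -3/10 + (1/20)*sqrt(286). At the order-2 pole a set g(y) = (y - a)^2*(rational part) = [-30/29] / (y - a')^2.
Order-2 pole: residue = g'(a); g'(-3/10 - (1/20)*sqrt(286)) = -(15000/593021)*sqrt(286), so the residue is -(15000/593021)*sqrt(286).
The branch term is analytic at -3/10 + (1/20)*sqrt(286) and contributes nothing to the residue; only the rational part matters.
The factor y**2 + 3*y/5 - 5/8 splits as (y - a)(y - a') with a = -3/10 + (1/20)*sqrt(286), a' = -3/10 - (1/20)*sqrt(286). At the order-2 pole a set g(y) = (y - a)^2*(rational part) = [-30/29] / (y - a')^2.
Order-2 pole: residue = g'(a); g'(-3/10 + (1/20)*sqrt(286)) = (15000/593021)*sqrt(286), so the residue is (15000/593021)*sqrt(286).
List the singular points by increasing real part (a conjugate pair: the negative imaginary part first).

Radius of convergence at 0: -3/10 + (1/20)*sqrt(286).
At -4: an algebraic (square-root) branch point.
At -3/10 - (1/20)*sqrt(286): a pole of order 2; residue -(15000/593021)*sqrt(286).
At -3/10 + (1/20)*sqrt(286): a pole of order 2; residue (15000/593021)*sqrt(286).


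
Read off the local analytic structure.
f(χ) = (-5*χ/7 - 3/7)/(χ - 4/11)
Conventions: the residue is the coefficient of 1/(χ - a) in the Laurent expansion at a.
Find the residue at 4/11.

At the order-1 pole 4/11 set g(χ) = (χ - (4/11))*f(χ) = -5*χ/7 - 3/7.
Simple pole: residue = g(a) at a = 4/11, which is -53/77.

The residue is -53/77.


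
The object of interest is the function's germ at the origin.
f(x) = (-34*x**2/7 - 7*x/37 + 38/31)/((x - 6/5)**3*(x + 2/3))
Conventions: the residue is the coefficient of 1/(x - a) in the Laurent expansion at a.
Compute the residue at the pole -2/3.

The residue is 5465625/44063152.

At the order-1 pole -2/3 set g(x) = (x - (-2/3))*f(x) = (-34*x**2/7 - 7*x/37 + 38/31)/(x - 6/5)**3.
Simple pole: residue = g(a) at a = -2/3, which is 5465625/44063152.


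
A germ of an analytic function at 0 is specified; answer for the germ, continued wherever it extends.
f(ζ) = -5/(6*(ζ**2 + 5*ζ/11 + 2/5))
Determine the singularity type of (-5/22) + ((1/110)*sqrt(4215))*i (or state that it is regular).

The point is a pole of order 1.

The denominator factor ζ**2 + 5*ζ/11 + 2/5 vanishes at (-5/22) + ((1/110)*sqrt(4215))*i and appears to the power 1; the numerator there equals -5/6, nonzero, and no other factor vanishes.
Hence a pole whose order is the multiplicity, 1.


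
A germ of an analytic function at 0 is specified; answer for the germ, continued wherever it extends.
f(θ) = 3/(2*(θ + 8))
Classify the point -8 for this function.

The denominator factor θ + 8 vanishes at -8 and appears to the power 1; the numerator there equals 3/2, nonzero, and no other factor vanishes.
Hence a pole whose order is the multiplicity, 1.

The point is a pole of order 1.


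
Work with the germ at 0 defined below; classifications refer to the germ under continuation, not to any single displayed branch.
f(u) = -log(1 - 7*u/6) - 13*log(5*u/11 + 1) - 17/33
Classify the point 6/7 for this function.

The point is a logarithmic branch point.

The term (-1)*log(1 - u/(6/7)) has argument 1 - 6/7/(6/7) = 0 at 6/7: a logarithmic (infinitely-sheeted) branch point; the remaining terms are analytic or single-valued there.


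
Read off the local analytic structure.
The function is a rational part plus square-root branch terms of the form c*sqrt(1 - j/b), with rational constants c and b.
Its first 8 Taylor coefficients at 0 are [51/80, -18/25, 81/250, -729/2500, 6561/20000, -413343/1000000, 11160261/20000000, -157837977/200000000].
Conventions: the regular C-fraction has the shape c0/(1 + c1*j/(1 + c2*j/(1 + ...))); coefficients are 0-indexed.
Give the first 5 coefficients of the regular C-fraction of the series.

The regular C-fraction coefficients are [51/80, 96/85, -231/340, -459/1540, 369/308].

Taylor coefficients (read off): a_0 = 51/80, a_1 = -18/25, a_2 = 81/250, a_3 = -729/2500, a_4 = 6561/20000.
c0 = a_0 = 51/80. Peel one level at a time: if S = 1 + c*j/S' with S'(0) = 1, then c is the j-coefficient of S and S' = c*j/(S - 1).
S_1 = c0/f = 1 + (96/85)*j + (5544/7225)*j^2 + ...; c1 = 96/85.
S_2 = c1*j/(S_1 - 1) = 1 + (-231/340)*j + (-81/400)*j^2 + ...; c2 = -231/340.
S_3 = c2*j/(S_2 - 1) = 1 + (-459/1540)*j + (169371/474320)*j^2 + ...; c3 = -459/1540.
S_4 = c3*j/(S_3 - 1) = 1 + (369/308)*j + ...; c4 = 369/308.


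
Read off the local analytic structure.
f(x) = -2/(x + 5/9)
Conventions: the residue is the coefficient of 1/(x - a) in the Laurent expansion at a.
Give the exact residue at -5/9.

At the order-1 pole -5/9 set g(x) = (x - (-5/9))*f(x) = -2.
Simple pole: residue = g(a) at a = -5/9, which is -2.

The residue is -2.


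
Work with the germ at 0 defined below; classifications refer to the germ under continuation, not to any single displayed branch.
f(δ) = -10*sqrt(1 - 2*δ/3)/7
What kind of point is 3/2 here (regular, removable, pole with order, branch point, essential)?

The term (-10/7)*sqrt(1 - δ/(3/2)) has argument 1 - 3/2/(3/2) = 0 at 3/2: a square-root (algebraic, two-sheeted) branch point; the remaining terms are analytic or single-valued there.

The point is an algebraic (square-root) branch point.


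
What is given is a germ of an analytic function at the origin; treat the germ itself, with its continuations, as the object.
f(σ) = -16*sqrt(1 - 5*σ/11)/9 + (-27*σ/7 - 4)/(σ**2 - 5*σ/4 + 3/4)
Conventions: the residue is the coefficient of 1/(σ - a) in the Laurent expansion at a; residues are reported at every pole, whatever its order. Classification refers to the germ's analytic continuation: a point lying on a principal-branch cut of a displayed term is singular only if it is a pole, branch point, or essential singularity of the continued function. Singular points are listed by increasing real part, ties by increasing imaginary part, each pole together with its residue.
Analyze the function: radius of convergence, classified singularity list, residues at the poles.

Radius of convergence at 0: (1/2)*sqrt(3).
At (5/8) - ((1/8)*sqrt(23))*i: a pole of order 1; residue (-27/14) - ((359/322)*sqrt(23))*i.
At (5/8) + ((1/8)*sqrt(23))*i: a pole of order 1; residue (-27/14) + ((359/322)*sqrt(23))*i.
At 11/5: an algebraic (square-root) branch point.

Denominator factor (σ**2 - 5*σ/4 + 3/4): discriminant -23/16, complex-conjugate roots (5/8) + ((1/8)*sqrt(23))*i and (5/8) - ((1/8)*sqrt(23))*i; poles of order 1, moduli (1/2)*sqrt(3) and (1/2)*sqrt(3).
Branch term (-16/9)*sqrt(1 - σ/(11/5)): its argument vanishes at σ = 11/5, a square-root branch point, modulus 11/5.
The radius of convergence is the smallest modulus among the singular points: (1/2)*sqrt(3).
The branch term is analytic at (5/8) - ((1/8)*sqrt(23))*i and contributes nothing to the residue; only the rational part matters.
The factor σ**2 - 5*σ/4 + 3/4 splits as (σ - a)(σ - a') with a = (5/8) - ((1/8)*sqrt(23))*i, a' = (5/8) + ((1/8)*sqrt(23))*i. At the order-1 pole a set g(σ) = (σ - a)*(rational part) = [-27*σ/7 - 4] / (σ - a').
Simple pole: residue = g(a) at a = (5/8) - ((1/8)*sqrt(23))*i, which is (-27/14) - ((359/322)*sqrt(23))*i.
The branch term is analytic at (5/8) + ((1/8)*sqrt(23))*i and contributes nothing to the residue; only the rational part matters.
The factor σ**2 - 5*σ/4 + 3/4 splits as (σ - a)(σ - a') with a = (5/8) + ((1/8)*sqrt(23))*i, a' = (5/8) - ((1/8)*sqrt(23))*i. At the order-1 pole a set g(σ) = (σ - a)*(rational part) = [-27*σ/7 - 4] / (σ - a').
Simple pole: residue = g(a) at a = (5/8) + ((1/8)*sqrt(23))*i, which is (-27/14) + ((359/322)*sqrt(23))*i.
List the singular points by increasing real part (a conjugate pair: the negative imaginary part first).


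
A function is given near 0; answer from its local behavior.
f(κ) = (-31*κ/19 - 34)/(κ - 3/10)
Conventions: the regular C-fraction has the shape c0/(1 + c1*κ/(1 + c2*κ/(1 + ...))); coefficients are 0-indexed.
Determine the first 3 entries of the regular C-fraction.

The regular C-fraction coefficients are [340/3, -6553/1938, 31/646].

Taylor coefficients (expand at 0): a_0 = 340/3, a_1 = 65530/171, a_2 = 655300/513.
c0 = a_0 = 340/3. Peel one level at a time: if S = 1 + c*κ/S' with S'(0) = 1, then c is the κ-coefficient of S and S' = c*κ/(S - 1).
S_1 = c0/f = 1 + (-6553/1938)*κ + (203143/1251948)*κ^2 + ...; c1 = -6553/1938.
S_2 = c1*κ/(S_1 - 1) = 1 + (31/646)*κ + ...; c2 = 31/646.


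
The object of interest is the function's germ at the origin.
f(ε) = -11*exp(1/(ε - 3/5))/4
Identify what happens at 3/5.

The point is an essential singularity.

The exponent 1/(ε - (3/5)) has a pole at 3/5, so exp(1/(ε - (3/5))) takes every nonzero value near it: an essential singularity (not a pole of any order).


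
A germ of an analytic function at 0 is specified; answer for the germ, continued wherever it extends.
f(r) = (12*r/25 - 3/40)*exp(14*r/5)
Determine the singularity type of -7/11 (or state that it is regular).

The point is a regular point.

There is no denominator, hence no pole anywhere.
The factor exp(14*r/5) is entire.
So the germ continues analytically to -7/11.


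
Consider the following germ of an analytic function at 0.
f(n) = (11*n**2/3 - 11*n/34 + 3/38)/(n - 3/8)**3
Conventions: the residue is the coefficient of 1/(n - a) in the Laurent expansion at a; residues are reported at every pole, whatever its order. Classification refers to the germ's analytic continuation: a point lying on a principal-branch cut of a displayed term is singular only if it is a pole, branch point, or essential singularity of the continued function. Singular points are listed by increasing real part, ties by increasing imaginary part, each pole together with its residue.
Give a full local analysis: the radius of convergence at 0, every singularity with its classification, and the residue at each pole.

Radius of convergence at 0: 3/8.
At 3/8: a pole of order 3; residue 11/3.

Denominator factor (n - 3/8)^3: pole of order 3 at 3/8, modulus 3/8.
The radius of convergence is the smallest modulus among the singular points: 3/8.
At the order-3 pole 3/8 set g(n) = (n - (3/8))^3*f(n) = 11*n**2/3 - 11*n/34 + 3/38.
Order-3 pole: residue = g''(a)/2; g''(3/8) = 22/3, so the residue is 11/3.


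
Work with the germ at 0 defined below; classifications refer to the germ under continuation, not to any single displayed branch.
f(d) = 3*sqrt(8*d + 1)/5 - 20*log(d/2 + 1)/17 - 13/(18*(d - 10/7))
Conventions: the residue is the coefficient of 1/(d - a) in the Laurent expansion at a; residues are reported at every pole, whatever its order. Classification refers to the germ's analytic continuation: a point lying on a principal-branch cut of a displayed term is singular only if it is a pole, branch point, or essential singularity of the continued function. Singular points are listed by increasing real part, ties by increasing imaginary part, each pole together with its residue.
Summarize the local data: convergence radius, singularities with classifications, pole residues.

Denominator factor (d - 10/7): pole of order 1 at 10/7, modulus 10/7.
Branch term (-20/17)*log(1 - d/(-2)): its argument vanishes at d = -2, a logarithmic branch point, modulus 2.
Branch term (3/5)*sqrt(1 - d/(-1/8)): its argument vanishes at d = -1/8, a square-root branch point, modulus 1/8.
The radius of convergence is the smallest modulus among the singular points: 1/8.
The branch terms are analytic at 10/7 and contribute nothing to the residue; only the rational part matters.
At the order-1 pole 10/7 set g(d) = (d - (10/7))*(rational part) = -13/18.
Simple pole: residue = g(a) at a = 10/7, which is -13/18.
List the singular points by increasing real part (a conjugate pair: the negative imaginary part first).

Radius of convergence at 0: 1/8.
At -2: a logarithmic branch point.
At -1/8: an algebraic (square-root) branch point.
At 10/7: a pole of order 1; residue -13/18.


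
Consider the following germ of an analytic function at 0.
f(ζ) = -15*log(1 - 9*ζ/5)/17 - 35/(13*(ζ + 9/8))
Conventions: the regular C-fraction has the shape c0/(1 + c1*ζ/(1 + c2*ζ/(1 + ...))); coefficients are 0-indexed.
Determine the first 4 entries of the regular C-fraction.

Taylor coefficients (expand at 0): a_0 = -280/117, a_1 = 66511/17901, a_2 = -743489/1611090, a_3 = 123106597/36249525.
c0 = a_0 = -280/117. Peel one level at a time: if S = 1 + c*ζ/S' with S'(0) = 1, then c is the ζ-coefficient of S and S' = c*ζ/(S - 1).
S_1 = c0/f = 1 + (66511/42840)*ζ + (50244597/22657600)*ζ^2 + ...; c1 = 66511/42840.
S_2 = c1*ζ/(S_1 - 1) = 1 + (-452201373/316592360)*ζ + (-397518464187/442371312100)*ζ^2 + ...; c2 = -452201373/316592360.
S_3 = c2*ζ/(S_2 - 1) = 1 + (-269542434406/428438255265)*ζ + ...; c3 = -269542434406/428438255265.

The regular C-fraction coefficients are [-280/117, 66511/42840, -452201373/316592360, -269542434406/428438255265].


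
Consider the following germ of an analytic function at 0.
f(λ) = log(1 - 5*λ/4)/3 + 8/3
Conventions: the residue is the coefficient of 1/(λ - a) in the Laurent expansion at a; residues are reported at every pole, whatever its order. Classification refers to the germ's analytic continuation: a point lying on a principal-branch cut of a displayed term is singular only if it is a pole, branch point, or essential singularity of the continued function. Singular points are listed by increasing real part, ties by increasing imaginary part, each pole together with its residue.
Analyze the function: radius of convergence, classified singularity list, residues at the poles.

Radius of convergence at 0: 4/5.
At 4/5: a logarithmic branch point.

Branch term (1/3)*log(1 - λ/(4/5)): its argument vanishes at λ = 4/5, a logarithmic branch point, modulus 4/5.
The radius of convergence is the smallest modulus among the singular points: 4/5.


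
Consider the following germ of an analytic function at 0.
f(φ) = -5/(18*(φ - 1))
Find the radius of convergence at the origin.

Denominator factor (φ - 1): pole of order 1 at 1, modulus 1.
The radius of convergence is the smallest modulus among the singular points: 1.

The radius of convergence is 1.
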